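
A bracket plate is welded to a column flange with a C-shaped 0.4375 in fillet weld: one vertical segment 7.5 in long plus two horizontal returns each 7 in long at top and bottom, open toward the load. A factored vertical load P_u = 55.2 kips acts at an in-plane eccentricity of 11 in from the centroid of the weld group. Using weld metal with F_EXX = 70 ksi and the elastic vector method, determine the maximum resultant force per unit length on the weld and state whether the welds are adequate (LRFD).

Total weld length L_w = 21.5 in. Treat welds as unit-width lines.
Centroid: x̄ = 2×7×3.5 / 21.5 = 2.279 in from the vertical weld.
Polar moment about centroid: J = I_x + I_y = [7.5³/12 + 2×7×3.75²] + [7.5×2.279² + 2(7³/12 + 7×1.221²)] = 349 in³.
Direct shear f_v = P/L_w = 55.2 / 21.5 = 2.567 kip/in (vertical).
Torsion M = P·e = 55.2 × 11 = 607.2 kip·in.
Critical point at (x, y) = (4.721, 3.75) from centroid. f_tx = M·y/J = 6.524 kip/in; f_ty = M·x/J = 8.213 kip/in.
Resultant f_max = √[f_tx² + (f_v + f_ty)²] = √[6.524² + (2.567 + 8.213)²] = 12.6 kip/in.
Capacity per unit length: φr_n = 0.75 × 0.6 × 70 × (0.707 × 0.4375) = 9.743 kip/in.
12.6 > 9.743 → NOT adequate.

f_max ≈ 12.6 kip/in; NOT adequate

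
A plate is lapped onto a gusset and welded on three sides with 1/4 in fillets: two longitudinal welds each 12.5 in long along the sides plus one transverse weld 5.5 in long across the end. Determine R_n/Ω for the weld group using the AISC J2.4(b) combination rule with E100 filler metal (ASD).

R_n/Ω ≈ 162 kip

E100XX → F_EXX = 100 ksi.
t_e = 0.707 × 0.25 = 0.1767 in.
R_nwl = 0.6 × 100 × 0.1767 × 25 = 265.1 kip (longitudinal, 2 welds).
R_nwt = 0.6 × 100 × 0.1767 × 5.5 = 58.33 kip (transverse, base value).
(i) R_nwl + R_nwt = 323.5 kip; (ii) 0.85 R_nwl + 1.5 R_nwt = 312.8 kip.
R_n = max = 323.5 kip [governs: (i)]; R_n/Ω = 161.7 kip.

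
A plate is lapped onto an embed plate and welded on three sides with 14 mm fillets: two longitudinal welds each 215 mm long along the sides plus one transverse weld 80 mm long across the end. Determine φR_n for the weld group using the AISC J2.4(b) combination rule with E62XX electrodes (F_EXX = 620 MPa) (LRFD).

φR_n ≈ 1410 kN

t_e = 0.707 × 14 = 9.898 mm.
R_nwl = 0.6 × 620 × 9.898 × 430 × 10⁻³ = 1583 kN (longitudinal, 2 welds).
R_nwt = 0.6 × 620 × 9.898 × 80 × 10⁻³ = 294.6 kN (transverse, base value).
(i) R_nwl + R_nwt = 1878 kN; (ii) 0.85 R_nwl + 1.5 R_nwt = 1788 kN.
R_n = max = 1878 kN [governs: (i)]; φR_n = 1408 kN.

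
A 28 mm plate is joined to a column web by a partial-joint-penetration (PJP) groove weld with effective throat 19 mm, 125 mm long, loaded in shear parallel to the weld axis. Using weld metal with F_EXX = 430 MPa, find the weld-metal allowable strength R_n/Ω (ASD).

R_n/Ω ≈ 306 kN

Effective throat (given) t_e = 19 mm.
A_we = 19 × 125 = 2375 mm².
F_nw = 0.6 F_EXX = 258 MPa.
R_n/Ω = (258 × 2375) / 2.0 × 10⁻³ = 306.4 kN.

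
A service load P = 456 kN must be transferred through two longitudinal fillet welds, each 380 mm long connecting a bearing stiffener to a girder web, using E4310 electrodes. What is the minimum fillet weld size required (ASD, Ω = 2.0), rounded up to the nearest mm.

w = 7 mm

E43XX → F_EXX = 430 MPa.
Total weld length L = 760 mm.
Required throat t_e = P × Ω / (0.6 F_EXX × L) = 456 × 2.0 / (0.6 × 430 × 760 × 10⁻³) = 4.651 mm.
Required leg w = t_e / 0.707 = 6.579 mm → use 7 mm.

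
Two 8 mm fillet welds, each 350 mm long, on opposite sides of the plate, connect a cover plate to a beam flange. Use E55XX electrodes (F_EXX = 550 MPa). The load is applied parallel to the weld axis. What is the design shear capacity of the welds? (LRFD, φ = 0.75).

φR_n ≈ 980 kN

Effective throat t_e = 0.707 × 8 = 5.656 mm.
Total length L = 700 mm; A_we = 5.656 × 700 = 3959 mm².
F_nw = 0.6 F_EXX = 0.6 × 550 = 330 MPa.
φR_n = 0.75 × 330 × 3959 × 10⁻³ = 979.9 kN.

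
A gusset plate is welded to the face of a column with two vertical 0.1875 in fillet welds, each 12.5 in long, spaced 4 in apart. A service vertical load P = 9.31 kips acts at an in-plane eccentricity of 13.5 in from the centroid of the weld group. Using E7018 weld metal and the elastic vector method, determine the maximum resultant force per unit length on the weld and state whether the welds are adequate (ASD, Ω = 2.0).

E70XX → F_EXX = 70 ksi.
Total weld length L_w = 25 in. Treat welds as unit-width lines.
Polar moment about centroid: J = 2[d³/12 + d(b/2)²] = 2[12.5³/12 + 12.5×2²] = 425.5 in³.
Direct shear f_v = P/L_w = 9.31 / 25 = 0.3724 kip/in (vertical).
Torsion M = P·e = 9.31 × 13.5 = 125.69 kip·in.
Critical point at (x, y) = (2, 6.25) from centroid. f_tx = M·y/J = 1.846 kip/in; f_ty = M·x/J = 0.5907 kip/in.
Resultant f_max = √[f_tx² + (f_v + f_ty)²] = √[1.846² + (0.3724 + 0.5907)²] = 2.082 kip/in.
Capacity per unit length: r_n/Ω = (1/2.0) × 0.6 × 70 × (0.707 × 0.1875) = 2.784 kip/in.
2.082 ≤ 2.784 → adequate.

f_max ≈ 2.08 kip/in; adequate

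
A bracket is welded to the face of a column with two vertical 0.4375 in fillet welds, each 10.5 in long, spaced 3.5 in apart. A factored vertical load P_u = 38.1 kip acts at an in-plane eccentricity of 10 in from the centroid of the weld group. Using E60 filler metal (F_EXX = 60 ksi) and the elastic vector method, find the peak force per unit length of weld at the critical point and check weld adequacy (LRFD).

Total weld length L_w = 21 in. Treat welds as unit-width lines.
Polar moment about centroid: J = 2[d³/12 + d(b/2)²] = 2[10.5³/12 + 10.5×1.75²] = 257.2 in³.
Direct shear f_v = P/L_w = 38.1 / 21 = 1.814 kip/in (vertical).
Torsion M = P·e = 38.1 × 10 = 381 kip·in.
Critical point at (x, y) = (1.75, 5.25) from centroid. f_tx = M·y/J = 7.776 kip/in; f_ty = M·x/J = 2.592 kip/in.
Resultant f_max = √[f_tx² + (f_v + f_ty)²] = √[7.776² + (1.814 + 2.592)²] = 8.937 kip/in.
Capacity per unit length: φr_n = 0.75 × 0.6 × 60 × (0.707 × 0.4375) = 8.351 kip/in.
8.937 > 8.351 → NOT adequate.

f_max ≈ 8.94 kip/in; NOT adequate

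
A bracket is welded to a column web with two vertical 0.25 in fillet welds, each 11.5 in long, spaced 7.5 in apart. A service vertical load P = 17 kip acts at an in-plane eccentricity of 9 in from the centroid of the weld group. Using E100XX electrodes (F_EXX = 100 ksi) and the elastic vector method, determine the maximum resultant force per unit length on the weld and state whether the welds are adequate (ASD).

f_max ≈ 2.31 kip/in; adequate

Total weld length L_w = 23 in. Treat welds as unit-width lines.
Polar moment about centroid: J = 2[d³/12 + d(b/2)²] = 2[11.5³/12 + 11.5×3.75²] = 576.9 in³.
Direct shear f_v = P/L_w = 17 / 23 = 0.7391 kip/in (vertical).
Torsion M = P·e = 17 × 9 = 153 kip·in.
Critical point at (x, y) = (3.75, 5.75) from centroid. f_tx = M·y/J = 1.525 kip/in; f_ty = M·x/J = 0.9945 kip/in.
Resultant f_max = √[f_tx² + (f_v + f_ty)²] = √[1.525² + (0.7391 + 0.9945)²] = 2.309 kip/in.
Capacity per unit length: r_n/Ω = (1/2.0) × 0.6 × 100 × (0.707 × 0.25) = 5.302 kip/in.
2.309 ≤ 5.302 → adequate.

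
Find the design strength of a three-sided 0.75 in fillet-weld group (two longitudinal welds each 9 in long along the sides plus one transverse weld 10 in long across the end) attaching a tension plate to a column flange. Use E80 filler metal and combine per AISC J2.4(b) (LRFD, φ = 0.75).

φR_n ≈ 578 kips

E80XX → F_EXX = 80 ksi.
t_e = 0.707 × 0.75 = 0.5302 in.
R_nwl = 0.6 × 80 × 0.5302 × 18 = 458.1 kips (longitudinal, 2 welds).
R_nwt = 0.6 × 80 × 0.5302 × 10 = 254.5 kips (transverse, base value).
(i) R_nwl + R_nwt = 712.7 kips; (ii) 0.85 R_nwl + 1.5 R_nwt = 771.2 kips.
R_n = max = 771.2 kips [governs: (ii)]; φR_n = 578.4 kips.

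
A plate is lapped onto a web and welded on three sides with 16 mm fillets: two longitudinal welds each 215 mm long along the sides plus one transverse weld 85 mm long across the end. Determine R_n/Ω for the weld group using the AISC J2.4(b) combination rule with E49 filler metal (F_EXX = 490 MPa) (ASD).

R_n/Ω ≈ 856 kN

t_e = 0.707 × 16 = 11.31 mm.
R_nwl = 0.6 × 490 × 11.31 × 430 × 10⁻³ = 1430 kN (longitudinal, 2 welds).
R_nwt = 0.6 × 490 × 11.31 × 85 × 10⁻³ = 282.7 kN (transverse, base value).
(i) R_nwl + R_nwt = 1713 kN; (ii) 0.85 R_nwl + 1.5 R_nwt = 1640 kN.
R_n = max = 1713 kN [governs: (i)]; R_n/Ω = 856.4 kN.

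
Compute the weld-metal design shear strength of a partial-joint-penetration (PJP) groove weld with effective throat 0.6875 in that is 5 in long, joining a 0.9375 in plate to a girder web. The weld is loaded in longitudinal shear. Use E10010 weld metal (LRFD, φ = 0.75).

E100XX → F_EXX = 100 ksi.
Effective throat (given) t_e = 0.6875 in.
A_we = 0.6875 × 5 = 3.438 in².
F_nw = 0.6 F_EXX = 60 ksi.
φR_n = 0.75 × 60 × 3.438 = 154.7 kips.

φR_n ≈ 155 kips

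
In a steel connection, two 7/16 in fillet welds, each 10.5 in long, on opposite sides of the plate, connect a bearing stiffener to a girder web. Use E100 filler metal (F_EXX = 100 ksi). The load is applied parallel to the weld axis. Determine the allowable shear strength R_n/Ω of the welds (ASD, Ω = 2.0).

R_n/Ω ≈ 195 kip

Effective throat t_e = 0.707 × 0.4375 = 0.3093 in.
Total length L = 21 in; A_we = 0.3093 × 21 = 6.496 in².
F_nw = 0.6 F_EXX = 0.6 × 100 = 60 ksi.
R_n = 60 × 6.496 = 389.7 kip; R_n/Ω = 389.7/2.0 = 194.9 kip.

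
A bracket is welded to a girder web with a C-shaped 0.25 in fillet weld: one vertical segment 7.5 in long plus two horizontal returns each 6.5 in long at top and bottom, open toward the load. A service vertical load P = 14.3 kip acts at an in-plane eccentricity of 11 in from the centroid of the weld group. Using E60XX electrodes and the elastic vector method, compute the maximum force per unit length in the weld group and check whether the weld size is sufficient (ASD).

E60XX → F_EXX = 60 ksi.
Total weld length L_w = 20.5 in. Treat welds as unit-width lines.
Centroid: x̄ = 2×6.5×3.25 / 20.5 = 2.061 in from the vertical weld.
Polar moment about centroid: J = I_x + I_y = [7.5³/12 + 2×6.5×3.75²] + [7.5×2.061² + 2(6.5³/12 + 6.5×1.189²)] = 314 in³.
Direct shear f_v = P/L_w = 14.3 / 20.5 = 0.6976 kip/in (vertical).
Torsion M = P·e = 14.3 × 11 = 157.3 kip·in.
Critical point at (x, y) = (4.439, 3.75) from centroid. f_tx = M·y/J = 1.879 kip/in; f_ty = M·x/J = 2.224 kip/in.
Resultant f_max = √[f_tx² + (f_v + f_ty)²] = √[1.879² + (0.6976 + 2.224)²] = 3.473 kip/in.
Capacity per unit length: r_n/Ω = (1/2.0) × 0.6 × 60 × (0.707 × 0.25) = 3.181 kip/in.
3.473 > 3.181 → NOT adequate.

f_max ≈ 3.47 kip/in; NOT adequate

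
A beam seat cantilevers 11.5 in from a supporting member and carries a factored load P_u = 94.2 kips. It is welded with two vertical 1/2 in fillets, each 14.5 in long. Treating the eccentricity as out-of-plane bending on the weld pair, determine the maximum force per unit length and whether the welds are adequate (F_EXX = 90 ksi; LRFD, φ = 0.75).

f_max ≈ 15.8 kip/in; NOT adequate

L_w = 2 × 14.5 = 29 in; section modulus (unit throat) S = 2 × L²/6 = 70.08 in².
Direct shear f_v = P/L_w = 94.2/29 = 3.248 kip/in.
Moment M = P × e = 94.2 × 11.5 = 1083.3 kip·in; bending f_b = M/S = 15.46 kip/in.
f_max = √(f_v² + f_b²) = √(3.248² + 15.46²) = 15.79 kip/in.
φr_n = 0.75 × 0.6 × 90 × (0.707 × 0.5) = 14.32 kip/in → NOT adequate.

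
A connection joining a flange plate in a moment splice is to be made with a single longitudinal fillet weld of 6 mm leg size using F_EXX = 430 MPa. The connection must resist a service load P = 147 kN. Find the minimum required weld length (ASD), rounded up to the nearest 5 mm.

Throat t_e = 0.707 × 6 = 4.242 mm.
r_n/Ω = (0.6 × 430 × 4.242) / 2.0 = 547.2 N/mm = 0.5472 kN/mm.
L_req = P / (r_n/Ω) = 147 / 0.5472 = 268.6 mm total.
Round up → use L = 270 mm.

L = 270 mm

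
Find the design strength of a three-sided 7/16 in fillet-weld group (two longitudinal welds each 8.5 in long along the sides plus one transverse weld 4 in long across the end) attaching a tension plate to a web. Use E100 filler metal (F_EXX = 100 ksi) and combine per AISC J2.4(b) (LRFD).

φR_n ≈ 292 kip

t_e = 0.707 × 0.4375 = 0.3093 in.
R_nwl = 0.6 × 100 × 0.3093 × 17 = 315.5 kip (longitudinal, 2 welds).
R_nwt = 0.6 × 100 × 0.3093 × 4 = 74.23 kip (transverse, base value).
(i) R_nwl + R_nwt = 389.7 kip; (ii) 0.85 R_nwl + 1.5 R_nwt = 379.5 kip.
R_n = max = 389.7 kip [governs: (i)]; φR_n = 292.3 kip.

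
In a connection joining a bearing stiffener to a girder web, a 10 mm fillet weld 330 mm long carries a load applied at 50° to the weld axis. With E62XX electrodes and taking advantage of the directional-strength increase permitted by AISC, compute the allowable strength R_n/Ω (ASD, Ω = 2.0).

E62XX → F_EXX = 620 MPa.
t_e = 0.707 × 10 = 7.07 mm; A_we = 7.07 × 330 = 2333 mm².
Directional factor: 1.0 + 0.5 sin^1.5(50°) = 1.335.
F_nw = 0.6 × 620 × 1.335 = 496.7 MPa.
R_n/Ω = (496.7 × 2333) / 2.0 × 10⁻³ = 579.4 kN.

R_n/Ω ≈ 579 kN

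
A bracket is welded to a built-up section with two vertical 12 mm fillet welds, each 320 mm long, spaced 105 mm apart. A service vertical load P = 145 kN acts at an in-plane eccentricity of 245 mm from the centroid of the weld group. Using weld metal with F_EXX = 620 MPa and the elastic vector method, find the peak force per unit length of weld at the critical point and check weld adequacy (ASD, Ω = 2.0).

Total weld length L_w = 640 mm. Treat welds as unit-width lines.
Polar moment about centroid: J = 2[d³/12 + d(b/2)²] = 2[320³/12 + 320×52.5²] = 7225000 mm³.
Direct shear f_v = P/L_w = 145×10³ / 640 = 226.6 N/mm (vertical).
Torsion M = P·e = 145×10³ × 245 = 35525000 N·mm.
Critical point at (x, y) = (52.5, 160) from centroid. f_tx = M·y/J = 786.7 N/mm; f_ty = M·x/J = 258.1 N/mm.
Resultant f_max = √[f_tx² + (f_v + f_ty)²] = √[786.7² + (226.6 + 258.1)²] = 924 N/mm.
Capacity per unit length: r_n/Ω = (1/2.0) × 0.6 × 620 × (0.707 × 12) = 1578 N/mm.
924 ≤ 1578 → adequate.

f_max ≈ 924 N/mm; adequate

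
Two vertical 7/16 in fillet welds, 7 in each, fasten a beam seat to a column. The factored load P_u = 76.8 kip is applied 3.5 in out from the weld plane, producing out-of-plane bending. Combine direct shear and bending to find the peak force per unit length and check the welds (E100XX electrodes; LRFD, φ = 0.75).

E100XX → F_EXX = 100 ksi.
L_w = 2 × 7 = 14 in; section modulus (unit throat) S = 2 × L²/6 = 16.33 in².
Direct shear f_v = P/L_w = 76.8/14 = 5.486 kip/in.
Moment M = P × e = 76.8 × 3.5 = 268.8 kip·in; bending f_b = M/S = 16.46 kip/in.
f_max = √(f_v² + f_b²) = √(5.486² + 16.46²) = 17.35 kip/in.
φr_n = 0.75 × 0.6 × 100 × (0.707 × 0.4375) = 13.92 kip/in → NOT adequate.

f_max ≈ 17.3 kip/in; NOT adequate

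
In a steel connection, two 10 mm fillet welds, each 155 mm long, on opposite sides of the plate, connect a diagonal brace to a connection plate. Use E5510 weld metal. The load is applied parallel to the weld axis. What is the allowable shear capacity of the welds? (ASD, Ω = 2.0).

E55XX → F_EXX = 550 MPa.
Effective throat t_e = 0.707 × 10 = 7.07 mm.
Total length L = 310 mm; A_we = 7.07 × 310 = 2192 mm².
F_nw = 0.6 F_EXX = 0.6 × 550 = 330 MPa.
R_n = 330 × 2192 × 10⁻³ = 723.3 kN; R_n/Ω = 723.3/2.0 = 361.6 kN.

R_n/Ω ≈ 362 kN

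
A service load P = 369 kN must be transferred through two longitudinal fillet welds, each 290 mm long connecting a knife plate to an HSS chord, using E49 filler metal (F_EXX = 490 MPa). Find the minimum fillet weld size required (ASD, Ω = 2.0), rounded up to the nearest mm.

w = 7 mm

Total weld length L = 580 mm.
Required throat t_e = P × Ω / (0.6 F_EXX × L) = 369 × 2.0 / (0.6 × 490 × 580 × 10⁻³) = 4.328 mm.
Required leg w = t_e / 0.707 = 6.122 mm → use 7 mm.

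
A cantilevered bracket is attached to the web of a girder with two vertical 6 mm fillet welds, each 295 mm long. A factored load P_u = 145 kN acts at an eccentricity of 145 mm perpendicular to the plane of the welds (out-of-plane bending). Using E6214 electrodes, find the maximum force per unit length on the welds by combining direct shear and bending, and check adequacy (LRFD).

f_max ≈ 765 N/mm; adequate

E62XX → F_EXX = 620 MPa.
L_w = 2 × 295 = 590 mm; section modulus (unit throat) S = 2 × L²/6 = 29010 mm².
Direct shear f_v = P/L_w = 145×10³/590 = 245.8 N/mm.
Moment M = P × e = 145×10³ × 145 = 21025000 N·mm; bending f_b = M/S = 724.8 N/mm.
f_max = √(f_v² + f_b²) = √(245.8² + 724.8²) = 765.3 N/mm.
φr_n = 0.75 × 0.6 × 620 × (0.707 × 6) = 1184 N/mm → adequate.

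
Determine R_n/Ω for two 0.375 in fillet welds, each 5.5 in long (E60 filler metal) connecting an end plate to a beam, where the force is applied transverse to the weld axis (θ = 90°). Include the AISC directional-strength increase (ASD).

E60XX → F_EXX = 60 ksi.
t_e = 0.707 × 0.375 = 0.2651 in; A_we = 0.2651 × 11 = 2.916 in².
Directional factor: 1.0 + 0.5 sin^1.5(90°) = 1.5.
F_nw = 0.6 × 60 × 1.5 = 54 ksi.
R_n/Ω = (54 × 2.916) / 2.0 = 78.74 kips.

R_n/Ω ≈ 78.7 kips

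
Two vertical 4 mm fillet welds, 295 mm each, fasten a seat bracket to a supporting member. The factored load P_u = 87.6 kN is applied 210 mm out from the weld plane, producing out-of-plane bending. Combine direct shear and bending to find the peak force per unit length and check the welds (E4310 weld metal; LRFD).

f_max ≈ 651 N/mm; NOT adequate

E43XX → F_EXX = 430 MPa.
L_w = 2 × 295 = 590 mm; section modulus (unit throat) S = 2 × L²/6 = 29010 mm².
Direct shear f_v = P/L_w = 87.6×10³/590 = 148.5 N/mm.
Moment M = P × e = 87.6×10³ × 210 = 18396000 N·mm; bending f_b = M/S = 634.2 N/mm.
f_max = √(f_v² + f_b²) = √(148.5² + 634.2²) = 651.3 N/mm.
φr_n = 0.75 × 0.6 × 430 × (0.707 × 4) = 547.2 N/mm → NOT adequate.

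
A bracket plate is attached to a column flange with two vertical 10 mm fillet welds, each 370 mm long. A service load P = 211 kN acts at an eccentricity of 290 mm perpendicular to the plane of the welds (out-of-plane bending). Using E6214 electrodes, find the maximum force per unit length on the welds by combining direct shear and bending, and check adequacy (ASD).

f_max ≈ 1370 N/mm; NOT adequate

E62XX → F_EXX = 620 MPa.
L_w = 2 × 370 = 740 mm; section modulus (unit throat) S = 2 × L²/6 = 45630 mm².
Direct shear f_v = P/L_w = 211×10³/740 = 285.1 N/mm.
Moment M = P × e = 211×10³ × 290 = 61190000 N·mm; bending f_b = M/S = 1341 N/mm.
f_max = √(f_v² + f_b²) = √(285.1² + 1341²) = 1371 N/mm.
r_n/Ω = (1/2.0) × 0.6 × 620 × (0.707 × 10) = 1315 N/mm → NOT adequate.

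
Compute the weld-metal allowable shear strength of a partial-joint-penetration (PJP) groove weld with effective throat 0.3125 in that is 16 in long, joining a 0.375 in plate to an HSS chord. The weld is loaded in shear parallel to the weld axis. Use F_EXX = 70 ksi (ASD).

Effective throat (given) t_e = 0.3125 in.
A_we = 0.3125 × 16 = 5 in².
F_nw = 0.6 F_EXX = 42 ksi.
R_n/Ω = (42 × 5) / 2.0 = 105 kip.

R_n/Ω ≈ 105 kip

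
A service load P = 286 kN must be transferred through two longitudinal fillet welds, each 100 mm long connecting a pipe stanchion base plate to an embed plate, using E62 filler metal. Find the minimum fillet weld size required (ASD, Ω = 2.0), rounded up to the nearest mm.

E62XX → F_EXX = 620 MPa.
Total weld length L = 200 mm.
Required throat t_e = P × Ω / (0.6 F_EXX × L) = 286 × 2.0 / (0.6 × 620 × 200 × 10⁻³) = 7.688 mm.
Required leg w = t_e / 0.707 = 10.87 mm → use 11 mm.

w = 11 mm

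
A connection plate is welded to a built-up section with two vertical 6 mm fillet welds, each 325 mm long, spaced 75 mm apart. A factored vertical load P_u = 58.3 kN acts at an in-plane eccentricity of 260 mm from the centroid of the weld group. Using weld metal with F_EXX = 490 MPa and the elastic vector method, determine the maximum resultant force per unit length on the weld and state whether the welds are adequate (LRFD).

f_max ≈ 411 N/mm; adequate

Total weld length L_w = 650 mm. Treat welds as unit-width lines.
Polar moment about centroid: J = 2[d³/12 + d(b/2)²] = 2[325³/12 + 325×37.5²] = 6635000 mm³.
Direct shear f_v = P/L_w = 58.3×10³ / 650 = 89.69 N/mm (vertical).
Torsion M = P·e = 58.3×10³ × 260 = 15158000 N·mm.
Critical point at (x, y) = (37.5, 162.5) from centroid. f_tx = M·y/J = 371.2 N/mm; f_ty = M·x/J = 85.67 N/mm.
Resultant f_max = √[f_tx² + (f_v + f_ty)²] = √[371.2² + (89.69 + 85.67)²] = 410.6 N/mm.
Capacity per unit length: φr_n = 0.75 × 0.6 × 490 × (0.707 × 6) = 935.4 N/mm.
410.6 ≤ 935.4 → adequate.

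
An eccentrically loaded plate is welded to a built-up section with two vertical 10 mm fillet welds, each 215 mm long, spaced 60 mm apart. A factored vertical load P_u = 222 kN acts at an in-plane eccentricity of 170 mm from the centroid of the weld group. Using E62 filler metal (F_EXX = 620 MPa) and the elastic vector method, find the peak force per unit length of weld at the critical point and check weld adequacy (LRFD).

f_max ≈ 2260 N/mm; NOT adequate

Total weld length L_w = 430 mm. Treat welds as unit-width lines.
Polar moment about centroid: J = 2[d³/12 + d(b/2)²] = 2[215³/12 + 215×30²] = 2043000 mm³.
Direct shear f_v = P/L_w = 222×10³ / 430 = 516.3 N/mm (vertical).
Torsion M = P·e = 222×10³ × 170 = 37740000 N·mm.
Critical point at (x, y) = (30, 107.5) from centroid. f_tx = M·y/J = 1985 N/mm; f_ty = M·x/J = 554.1 N/mm.
Resultant f_max = √[f_tx² + (f_v + f_ty)²] = √[1985² + (516.3 + 554.1)²] = 2256 N/mm.
Capacity per unit length: φr_n = 0.75 × 0.6 × 620 × (0.707 × 10) = 1973 N/mm.
2256 > 1973 → NOT adequate.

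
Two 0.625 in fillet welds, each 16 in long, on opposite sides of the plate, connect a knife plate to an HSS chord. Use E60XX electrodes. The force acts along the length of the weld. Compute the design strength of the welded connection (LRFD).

φR_n ≈ 382 kips

E60XX → F_EXX = 60 ksi.
Effective throat t_e = 0.707 × 0.625 = 0.4419 in.
Total length L = 32 in; A_we = 0.4419 × 32 = 14.14 in².
F_nw = 0.6 F_EXX = 0.6 × 60 = 36 ksi.
φR_n = 0.75 × 36 × 14.14 = 381.8 kips.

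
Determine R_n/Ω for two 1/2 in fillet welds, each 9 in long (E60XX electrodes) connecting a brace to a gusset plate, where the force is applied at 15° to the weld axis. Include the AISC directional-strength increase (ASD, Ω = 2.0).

R_n/Ω ≈ 122 kips

E60XX → F_EXX = 60 ksi.
t_e = 0.707 × 0.5 = 0.3535 in; A_we = 0.3535 × 18 = 6.363 in².
Directional factor: 1.0 + 0.5 sin^1.5(15°) = 1.066.
F_nw = 0.6 × 60 × 1.066 = 38.37 ksi.
R_n/Ω = (38.37 × 6.363) / 2.0 = 122.1 kips.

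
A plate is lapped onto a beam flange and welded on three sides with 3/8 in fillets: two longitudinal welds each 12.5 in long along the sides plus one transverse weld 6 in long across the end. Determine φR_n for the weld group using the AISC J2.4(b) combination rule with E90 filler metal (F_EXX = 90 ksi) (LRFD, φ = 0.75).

t_e = 0.707 × 0.375 = 0.2651 in.
R_nwl = 0.6 × 90 × 0.2651 × 25 = 357.9 kip (longitudinal, 2 welds).
R_nwt = 0.6 × 90 × 0.2651 × 6 = 85.9 kip (transverse, base value).
(i) R_nwl + R_nwt = 443.8 kip; (ii) 0.85 R_nwl + 1.5 R_nwt = 433.1 kip.
R_n = max = 443.8 kip [governs: (i)]; φR_n = 332.9 kip.

φR_n ≈ 333 kip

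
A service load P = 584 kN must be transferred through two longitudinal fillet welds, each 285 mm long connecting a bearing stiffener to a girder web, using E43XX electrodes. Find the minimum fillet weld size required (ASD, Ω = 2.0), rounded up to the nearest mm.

w = 12 mm

E43XX → F_EXX = 430 MPa.
Total weld length L = 570 mm.
Required throat t_e = P × Ω / (0.6 F_EXX × L) = 584 × 2.0 / (0.6 × 430 × 570 × 10⁻³) = 7.942 mm.
Required leg w = t_e / 0.707 = 11.23 mm → use 12 mm.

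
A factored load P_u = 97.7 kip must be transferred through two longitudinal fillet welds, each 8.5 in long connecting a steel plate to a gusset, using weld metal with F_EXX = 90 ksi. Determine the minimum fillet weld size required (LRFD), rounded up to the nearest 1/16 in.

w = 1/4 in

Total weld length L = 17 in.
Required throat t_e = P_u / (φ × 0.6 F_EXX × L) = 97.7 / (0.75 × 0.6 × 90 × 17) = 0.1419 in.
Required leg w = t_e / 0.707 = 0.2007 in → use 1/4 in.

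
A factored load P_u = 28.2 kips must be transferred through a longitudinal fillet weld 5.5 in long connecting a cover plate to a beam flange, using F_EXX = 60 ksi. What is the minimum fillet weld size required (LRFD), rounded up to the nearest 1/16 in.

w = 5/16 in

Total weld length L = 5.5 in.
Required throat t_e = P_u / (φ × 0.6 F_EXX × L) = 28.2 / (0.75 × 0.6 × 60 × 5.5) = 0.1899 in.
Required leg w = t_e / 0.707 = 0.2686 in → use 5/16 in.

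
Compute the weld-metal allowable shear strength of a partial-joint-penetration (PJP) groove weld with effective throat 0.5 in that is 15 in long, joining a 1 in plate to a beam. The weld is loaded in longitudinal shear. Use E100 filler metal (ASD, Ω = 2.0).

E100XX → F_EXX = 100 ksi.
Effective throat (given) t_e = 0.5 in.
A_we = 0.5 × 15 = 7.5 in².
F_nw = 0.6 F_EXX = 60 ksi.
R_n/Ω = (60 × 7.5) / 2.0 = 225 kips.

R_n/Ω ≈ 225 kips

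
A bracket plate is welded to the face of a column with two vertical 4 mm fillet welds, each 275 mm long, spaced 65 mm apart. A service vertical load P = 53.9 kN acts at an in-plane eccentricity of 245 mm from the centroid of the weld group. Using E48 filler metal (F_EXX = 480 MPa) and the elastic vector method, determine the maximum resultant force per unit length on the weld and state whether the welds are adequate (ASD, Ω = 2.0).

f_max ≈ 493 N/mm; NOT adequate

Total weld length L_w = 550 mm. Treat welds as unit-width lines.
Polar moment about centroid: J = 2[d³/12 + d(b/2)²] = 2[275³/12 + 275×32.5²] = 4047000 mm³.
Direct shear f_v = P/L_w = 53.9×10³ / 550 = 98 N/mm (vertical).
Torsion M = P·e = 53.9×10³ × 245 = 13206000 N·mm.
Critical point at (x, y) = (32.5, 137.5) from centroid. f_tx = M·y/J = 448.7 N/mm; f_ty = M·x/J = 106 N/mm.
Resultant f_max = √[f_tx² + (f_v + f_ty)²] = √[448.7² + (98 + 106)²] = 492.9 N/mm.
Capacity per unit length: r_n/Ω = (1/2.0) × 0.6 × 480 × (0.707 × 4) = 407.2 N/mm.
492.9 > 407.2 → NOT adequate.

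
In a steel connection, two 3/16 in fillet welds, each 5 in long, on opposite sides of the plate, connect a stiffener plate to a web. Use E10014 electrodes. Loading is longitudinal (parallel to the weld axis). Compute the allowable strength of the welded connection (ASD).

E100XX → F_EXX = 100 ksi.
Effective throat t_e = 0.707 × 0.1875 = 0.1326 in.
Total length L = 10 in; A_we = 0.1326 × 10 = 1.326 in².
F_nw = 0.6 F_EXX = 0.6 × 100 = 60 ksi.
R_n = 60 × 1.326 = 79.54 kip; R_n/Ω = 79.54/2.0 = 39.77 kip.

R_n/Ω ≈ 39.8 kip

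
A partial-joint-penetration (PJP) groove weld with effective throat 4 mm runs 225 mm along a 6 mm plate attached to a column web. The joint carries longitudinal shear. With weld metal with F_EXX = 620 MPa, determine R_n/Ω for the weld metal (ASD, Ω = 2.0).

Effective throat (given) t_e = 4 mm.
A_we = 4 × 225 = 900 mm².
F_nw = 0.6 F_EXX = 372 MPa.
R_n/Ω = (372 × 900) / 2.0 × 10⁻³ = 167.4 kN.

R_n/Ω ≈ 167 kN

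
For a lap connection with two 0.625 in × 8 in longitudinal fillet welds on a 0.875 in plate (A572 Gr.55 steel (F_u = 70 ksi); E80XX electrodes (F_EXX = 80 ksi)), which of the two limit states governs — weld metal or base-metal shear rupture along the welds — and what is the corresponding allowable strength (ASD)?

R_n/Ω ≈ 170 kips (weld metal governs)

t_e = 0.707 × 0.625 = 0.4419 in; L = 16 in.
Weld metal: R_n/Ω = (1/2.0) × 0.6 × 80 × 0.4419 × 16 = 169.7 kips.
Base metal (shear rupture): R_n/Ω = (1/2.0) × 0.6 × 70 × 0.875 × 16 = 294 kips.
Governing: weld metal.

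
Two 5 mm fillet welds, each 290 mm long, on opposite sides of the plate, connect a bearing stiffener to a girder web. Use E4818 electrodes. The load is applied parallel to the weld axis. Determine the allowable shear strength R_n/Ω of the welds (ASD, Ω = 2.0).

E48XX → F_EXX = 480 MPa.
Effective throat t_e = 0.707 × 5 = 3.535 mm.
Total length L = 580 mm; A_we = 3.535 × 580 = 2050 mm².
F_nw = 0.6 F_EXX = 0.6 × 480 = 288 MPa.
R_n = 288 × 2050 × 10⁻³ = 590.5 kN; R_n/Ω = 590.5/2.0 = 295.2 kN.

R_n/Ω ≈ 295 kN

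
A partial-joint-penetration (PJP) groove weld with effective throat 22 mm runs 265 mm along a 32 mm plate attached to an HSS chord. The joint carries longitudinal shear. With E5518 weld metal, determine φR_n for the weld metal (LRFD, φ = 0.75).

φR_n ≈ 1440 kN

E55XX → F_EXX = 550 MPa.
Effective throat (given) t_e = 22 mm.
A_we = 22 × 265 = 5830 mm².
F_nw = 0.6 F_EXX = 330 MPa.
φR_n = 0.75 × 330 × 5830 × 10⁻³ = 1443 kN.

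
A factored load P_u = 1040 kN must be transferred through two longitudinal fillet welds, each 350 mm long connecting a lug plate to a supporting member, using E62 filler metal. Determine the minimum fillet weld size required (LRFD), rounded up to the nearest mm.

E62XX → F_EXX = 620 MPa.
Total weld length L = 700 mm.
Required throat t_e = P_u / (φ × 0.6 F_EXX × L) = 1040 / (0.75 × 0.6 × 620 × 700 × 10⁻³) = 5.325 mm.
Required leg w = t_e / 0.707 = 7.532 mm → use 8 mm.

w = 8 mm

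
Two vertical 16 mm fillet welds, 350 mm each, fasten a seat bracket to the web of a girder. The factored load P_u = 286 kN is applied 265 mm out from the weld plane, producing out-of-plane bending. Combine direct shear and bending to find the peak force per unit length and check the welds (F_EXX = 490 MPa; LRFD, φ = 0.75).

f_max ≈ 1900 N/mm; adequate

L_w = 2 × 350 = 700 mm; section modulus (unit throat) S = 2 × L²/6 = 40830 mm².
Direct shear f_v = P/L_w = 286×10³/700 = 408.6 N/mm.
Moment M = P × e = 286×10³ × 265 = 75790000 N·mm; bending f_b = M/S = 1856 N/mm.
f_max = √(f_v² + f_b²) = √(408.6² + 1856²) = 1901 N/mm.
φr_n = 0.75 × 0.6 × 490 × (0.707 × 16) = 2494 N/mm → adequate.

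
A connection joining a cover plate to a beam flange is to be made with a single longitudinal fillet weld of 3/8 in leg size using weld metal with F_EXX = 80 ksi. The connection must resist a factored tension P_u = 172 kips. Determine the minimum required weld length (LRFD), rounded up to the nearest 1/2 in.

L = 18.5 in

Throat t_e = 0.707 × 0.375 = 0.2651 in.
φr_n = 0.75 × 0.6 × 80 × 0.2651 = 9.544 kips/in.
L_req = P_u / φr_n = 172 / 9.544 = 18.02 in total.
Round up → use L = 18.5 in.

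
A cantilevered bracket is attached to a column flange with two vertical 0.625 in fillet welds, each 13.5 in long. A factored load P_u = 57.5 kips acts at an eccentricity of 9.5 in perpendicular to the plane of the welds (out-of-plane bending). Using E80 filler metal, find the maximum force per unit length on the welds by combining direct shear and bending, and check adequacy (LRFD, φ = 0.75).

E80XX → F_EXX = 80 ksi.
L_w = 2 × 13.5 = 27 in; section modulus (unit throat) S = 2 × L²/6 = 60.75 in².
Direct shear f_v = P/L_w = 57.5/27 = 2.13 kip/in.
Moment M = P × e = 57.5 × 9.5 = 546.25 kip·in; bending f_b = M/S = 8.992 kip/in.
f_max = √(f_v² + f_b²) = √(2.13² + 8.992²) = 9.241 kip/in.
φr_n = 0.75 × 0.6 × 80 × (0.707 × 0.625) = 15.91 kip/in → adequate.

f_max ≈ 9.24 kip/in; adequate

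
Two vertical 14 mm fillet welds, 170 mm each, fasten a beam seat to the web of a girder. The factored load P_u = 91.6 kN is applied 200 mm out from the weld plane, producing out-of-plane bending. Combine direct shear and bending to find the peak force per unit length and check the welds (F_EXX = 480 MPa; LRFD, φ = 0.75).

L_w = 2 × 170 = 340 mm; section modulus (unit throat) S = 2 × L²/6 = 9633 mm².
Direct shear f_v = P/L_w = 91.6×10³/340 = 269.4 N/mm.
Moment M = P × e = 91.6×10³ × 200 = 18320000 N·mm; bending f_b = M/S = 1902 N/mm.
f_max = √(f_v² + f_b²) = √(269.4² + 1902²) = 1921 N/mm.
φr_n = 0.75 × 0.6 × 480 × (0.707 × 14) = 2138 N/mm → adequate.

f_max ≈ 1920 N/mm; adequate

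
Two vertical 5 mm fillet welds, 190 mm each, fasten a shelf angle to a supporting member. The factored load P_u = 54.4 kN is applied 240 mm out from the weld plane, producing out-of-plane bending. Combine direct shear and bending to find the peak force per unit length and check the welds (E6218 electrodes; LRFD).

E62XX → F_EXX = 620 MPa.
L_w = 2 × 190 = 380 mm; section modulus (unit throat) S = 2 × L²/6 = 12030 mm².
Direct shear f_v = P/L_w = 54.4×10³/380 = 143.2 N/mm.
Moment M = P × e = 54.4×10³ × 240 = 13056000 N·mm; bending f_b = M/S = 1085 N/mm.
f_max = √(f_v² + f_b²) = √(143.2² + 1085²) = 1094 N/mm.
φr_n = 0.75 × 0.6 × 620 × (0.707 × 5) = 986.3 N/mm → NOT adequate.

f_max ≈ 1090 N/mm; NOT adequate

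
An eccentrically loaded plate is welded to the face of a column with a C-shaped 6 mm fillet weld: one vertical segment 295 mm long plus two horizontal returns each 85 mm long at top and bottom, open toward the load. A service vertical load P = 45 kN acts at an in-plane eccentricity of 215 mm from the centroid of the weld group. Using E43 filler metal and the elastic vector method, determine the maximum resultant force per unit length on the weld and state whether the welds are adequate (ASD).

E43XX → F_EXX = 430 MPa.
Total weld length L_w = 465 mm. Treat welds as unit-width lines.
Centroid: x̄ = 2×85×42.5 / 465 = 15.54 mm from the vertical weld.
Polar moment about centroid: J = I_x + I_y = [295³/12 + 2×85×147.5²] + [295×15.54² + 2(85³/12 + 85×26.96²)] = 6135000 mm³.
Direct shear f_v = P/L_w = 45×10³ / 465 = 96.77 N/mm (vertical).
Torsion M = P·e = 45×10³ × 215 = 9675000 N·mm.
Critical point at (x, y) = (69.46, 147.5) from centroid. f_tx = M·y/J = 232.6 N/mm; f_ty = M·x/J = 109.5 N/mm.
Resultant f_max = √[f_tx² + (f_v + f_ty)²] = √[232.6² + (96.77 + 109.5)²] = 310.9 N/mm.
Capacity per unit length: r_n/Ω = (1/2.0) × 0.6 × 430 × (0.707 × 6) = 547.2 N/mm.
310.9 ≤ 547.2 → adequate.

f_max ≈ 311 N/mm; adequate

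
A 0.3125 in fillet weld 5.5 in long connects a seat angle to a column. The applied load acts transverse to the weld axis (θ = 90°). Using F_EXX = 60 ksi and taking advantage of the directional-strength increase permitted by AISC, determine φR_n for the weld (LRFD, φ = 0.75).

φR_n ≈ 49.2 kip

t_e = 0.707 × 0.3125 = 0.2209 in; A_we = 0.2209 × 5.5 = 1.215 in².
Directional factor: 1.0 + 0.5 sin^1.5(90°) = 1.5.
F_nw = 0.6 × 60 × 1.5 = 54 ksi.
φR_n = 0.75 × 54 × 1.215 = 49.21 kip.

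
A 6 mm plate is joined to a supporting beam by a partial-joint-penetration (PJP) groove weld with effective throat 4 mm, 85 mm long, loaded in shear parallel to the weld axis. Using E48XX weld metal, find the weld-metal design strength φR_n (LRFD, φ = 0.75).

E48XX → F_EXX = 480 MPa.
Effective throat (given) t_e = 4 mm.
A_we = 4 × 85 = 340 mm².
F_nw = 0.6 F_EXX = 288 MPa.
φR_n = 0.75 × 288 × 340 × 10⁻³ = 73.44 kN.

φR_n ≈ 73.4 kN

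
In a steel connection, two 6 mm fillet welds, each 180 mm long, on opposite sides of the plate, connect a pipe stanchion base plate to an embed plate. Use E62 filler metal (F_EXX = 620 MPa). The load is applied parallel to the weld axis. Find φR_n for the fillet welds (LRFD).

Effective throat t_e = 0.707 × 6 = 4.242 mm.
Total length L = 360 mm; A_we = 4.242 × 360 = 1527 mm².
F_nw = 0.6 F_EXX = 0.6 × 620 = 372 MPa.
φR_n = 0.75 × 372 × 1527 × 10⁻³ = 426.1 kN.

φR_n ≈ 426 kN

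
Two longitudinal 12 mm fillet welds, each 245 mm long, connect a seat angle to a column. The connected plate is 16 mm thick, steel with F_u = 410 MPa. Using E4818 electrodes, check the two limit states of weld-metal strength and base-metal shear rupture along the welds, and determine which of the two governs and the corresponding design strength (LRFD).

E48XX → F_EXX = 480 MPa.
t_e = 0.707 × 12 = 8.484 mm; L = 490 mm.
Weld metal: φR_n = 0.75 × 0.6 × 480 × 8.484 × 490 × 10⁻³ = 897.9 kN.
Base metal (shear rupture): φR_n = 0.75 × 0.6 × 410 × 16 × 490 × 10⁻³ = 1446 kN.
Governing: weld metal.

φR_n ≈ 898 kN (weld metal governs)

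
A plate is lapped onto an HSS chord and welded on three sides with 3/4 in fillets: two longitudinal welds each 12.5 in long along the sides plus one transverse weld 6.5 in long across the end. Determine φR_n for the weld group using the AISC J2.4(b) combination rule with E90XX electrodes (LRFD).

E90XX → F_EXX = 90 ksi.
t_e = 0.707 × 0.75 = 0.5302 in.
R_nwl = 0.6 × 90 × 0.5302 × 25 = 715.8 kips (longitudinal, 2 welds).
R_nwt = 0.6 × 90 × 0.5302 × 6.5 = 186.1 kips (transverse, base value).
(i) R_nwl + R_nwt = 902 kips; (ii) 0.85 R_nwl + 1.5 R_nwt = 887.6 kips.
R_n = max = 902 kips [governs: (i)]; φR_n = 676.5 kips.

φR_n ≈ 676 kips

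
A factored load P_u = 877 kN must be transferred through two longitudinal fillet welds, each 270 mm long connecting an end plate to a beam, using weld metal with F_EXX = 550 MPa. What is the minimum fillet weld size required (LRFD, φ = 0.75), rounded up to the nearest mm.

w = 10 mm

Total weld length L = 540 mm.
Required throat t_e = P_u / (φ × 0.6 F_EXX × L) = 877 / (0.75 × 0.6 × 550 × 540 × 10⁻³) = 6.562 mm.
Required leg w = t_e / 0.707 = 9.281 mm → use 10 mm.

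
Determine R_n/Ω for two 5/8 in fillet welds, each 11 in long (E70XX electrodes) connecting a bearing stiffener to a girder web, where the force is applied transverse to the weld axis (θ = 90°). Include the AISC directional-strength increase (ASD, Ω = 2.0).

R_n/Ω ≈ 306 kips

E70XX → F_EXX = 70 ksi.
t_e = 0.707 × 0.625 = 0.4419 in; A_we = 0.4419 × 22 = 9.721 in².
Directional factor: 1.0 + 0.5 sin^1.5(90°) = 1.5.
F_nw = 0.6 × 70 × 1.5 = 63 ksi.
R_n/Ω = (63 × 9.721) / 2.0 = 306.2 kips.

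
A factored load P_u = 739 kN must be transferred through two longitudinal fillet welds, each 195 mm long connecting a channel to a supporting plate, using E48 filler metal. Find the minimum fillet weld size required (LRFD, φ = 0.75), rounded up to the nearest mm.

E48XX → F_EXX = 480 MPa.
Total weld length L = 390 mm.
Required throat t_e = P_u / (φ × 0.6 F_EXX × L) = 739 / (0.75 × 0.6 × 480 × 390 × 10⁻³) = 8.773 mm.
Required leg w = t_e / 0.707 = 12.41 mm → use 13 mm.

w = 13 mm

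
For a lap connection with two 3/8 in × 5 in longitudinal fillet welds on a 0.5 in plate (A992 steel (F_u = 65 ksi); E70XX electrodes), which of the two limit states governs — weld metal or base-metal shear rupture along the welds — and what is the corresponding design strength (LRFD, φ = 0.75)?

E70XX → F_EXX = 70 ksi.
t_e = 0.707 × 0.375 = 0.2651 in; L = 10 in.
Weld metal: φR_n = 0.75 × 0.6 × 70 × 0.2651 × 10 = 83.51 kips.
Base metal (shear rupture): φR_n = 0.75 × 0.6 × 65 × 0.5 × 10 = 146.2 kips.
Governing: weld metal.

φR_n ≈ 83.5 kips (weld metal governs)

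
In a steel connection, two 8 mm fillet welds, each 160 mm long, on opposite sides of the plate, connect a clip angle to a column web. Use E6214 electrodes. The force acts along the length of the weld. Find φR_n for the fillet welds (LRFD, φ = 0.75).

φR_n ≈ 505 kN

E62XX → F_EXX = 620 MPa.
Effective throat t_e = 0.707 × 8 = 5.656 mm.
Total length L = 320 mm; A_we = 5.656 × 320 = 1810 mm².
F_nw = 0.6 F_EXX = 0.6 × 620 = 372 MPa.
φR_n = 0.75 × 372 × 1810 × 10⁻³ = 505 kN.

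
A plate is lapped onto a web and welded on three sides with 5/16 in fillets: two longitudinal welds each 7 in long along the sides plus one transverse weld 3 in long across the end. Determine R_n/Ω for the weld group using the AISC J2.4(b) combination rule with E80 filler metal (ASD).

E80XX → F_EXX = 80 ksi.
t_e = 0.707 × 0.3125 = 0.2209 in.
R_nwl = 0.6 × 80 × 0.2209 × 14 = 148.5 kip (longitudinal, 2 welds).
R_nwt = 0.6 × 80 × 0.2209 × 3 = 31.81 kip (transverse, base value).
(i) R_nwl + R_nwt = 180.3 kip; (ii) 0.85 R_nwl + 1.5 R_nwt = 173.9 kip.
R_n = max = 180.3 kip [governs: (i)]; R_n/Ω = 90.14 kip.

R_n/Ω ≈ 90.1 kip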